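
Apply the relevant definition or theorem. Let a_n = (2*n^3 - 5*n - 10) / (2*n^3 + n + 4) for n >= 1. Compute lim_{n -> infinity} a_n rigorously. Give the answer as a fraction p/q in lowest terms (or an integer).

Divide numerator and denominator by n^3, the highest power:
numerator / n^3 = 2 - 5/n^2 - 10/n^3
denominator / n^3 = 2 + n^(-2) + 4/n^3
As n -> infinity, all terms of the form c/n^k (k >= 1) tend to 0.
So numerator / n^3 -> 2 and denominator / n^3 -> 2.
Therefore lim a_n = 1.

1


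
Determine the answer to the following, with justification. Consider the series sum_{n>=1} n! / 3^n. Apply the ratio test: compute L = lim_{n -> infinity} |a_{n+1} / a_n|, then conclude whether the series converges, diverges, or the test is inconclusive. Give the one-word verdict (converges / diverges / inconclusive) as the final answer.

Let a_n denote the general term. Form the ratio a_{n+1}/a_n and simplify:
a_{n+1}/a_n = n/3 + 1/3
Take the limit as n -> infinity: L = infinity.
Since L = infinity > 1 (or L = infinity), the ratio test implies the series diverges.

diverges


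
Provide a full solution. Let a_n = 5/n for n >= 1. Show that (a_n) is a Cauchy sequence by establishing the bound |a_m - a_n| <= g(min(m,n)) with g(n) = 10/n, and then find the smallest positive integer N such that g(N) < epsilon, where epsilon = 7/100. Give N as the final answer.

For any m, n >= 1, by the triangle inequality:
|a_m - a_n| = |5/m - 5/n| <= 5*1/m + 5*1/n <= 10/min(m,n).
So g(n) = 10/n bounds the Cauchy difference. Since g(n) -> 0, (a_n) is Cauchy.
Now solve g(N) < 7/100: 10/N < 7/100 <=> N > 10 / (7/100) = 1000/7.
The smallest integer strictly greater than 1000/7 is N = 143.
Check: g(143) = 10/143 = 10/143 < 7/100; g(142) = 5/71 >= 7/100. So N = 143.

143


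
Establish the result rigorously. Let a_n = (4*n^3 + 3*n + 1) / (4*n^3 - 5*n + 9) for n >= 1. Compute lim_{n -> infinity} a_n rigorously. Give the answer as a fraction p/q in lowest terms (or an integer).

Divide numerator and denominator by n^3, the highest power:
numerator / n^3 = 4 + 3/n^2 + n^(-3)
denominator / n^3 = 4 - 5/n^2 + 9/n^3
As n -> infinity, all terms of the form c/n^k (k >= 1) tend to 0.
So numerator / n^3 -> 4 and denominator / n^3 -> 4.
Therefore lim a_n = 1.

1


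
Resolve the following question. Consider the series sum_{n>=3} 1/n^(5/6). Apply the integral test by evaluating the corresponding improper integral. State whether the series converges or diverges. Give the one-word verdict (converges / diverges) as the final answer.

Let f(x) = x^(-5/6). Then f is positive, continuous, and decreasing on [3, infinity), so the integral test applies.
Compute the improper integral int_{3}^infinity f(x) dx:
  antiderivative F(x) = 6*x^(1/6).
  As x -> infinity, F(x) -> infinity (since p = 5/6 < 1).
  So the integral diverges. By the integral test, the series diverges.

diverges


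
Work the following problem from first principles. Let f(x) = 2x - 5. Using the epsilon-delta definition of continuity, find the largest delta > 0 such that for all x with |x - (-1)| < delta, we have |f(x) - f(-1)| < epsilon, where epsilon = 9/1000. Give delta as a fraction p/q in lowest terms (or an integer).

We compute f(-1) = 2*(-1) - 5 = -7.
|f(x) - f(-1)| = |2x - 5 - (-7)| = |2(x - (-1))| = 2|x - (-1)|.
We need 2|x - (-1)| < 9/1000, i.e. |x - (-1)| < 9/1000 / 2 = 9/2000.
So any delta <= 9/2000 works. Conversely, if delta > 9/2000, then x = -1 + 9/2000 satisfies |x - (-1)| = 9/2000 < delta but |f(x) - f(-1)| = 2 * 9/2000 = 9/1000, which is not < 9/1000; so no larger delta works.
Hence the largest such delta is 9/2000.

9/2000


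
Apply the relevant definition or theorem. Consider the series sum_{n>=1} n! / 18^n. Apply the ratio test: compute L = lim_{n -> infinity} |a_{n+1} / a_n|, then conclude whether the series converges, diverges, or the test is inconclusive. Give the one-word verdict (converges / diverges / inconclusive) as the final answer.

Let a_n denote the general term. Form the ratio a_{n+1}/a_n and simplify:
a_{n+1}/a_n = n/18 + 1/18
Take the limit as n -> infinity: L = infinity.
Since L = infinity > 1 (or L = infinity), the ratio test implies the series diverges.

diverges


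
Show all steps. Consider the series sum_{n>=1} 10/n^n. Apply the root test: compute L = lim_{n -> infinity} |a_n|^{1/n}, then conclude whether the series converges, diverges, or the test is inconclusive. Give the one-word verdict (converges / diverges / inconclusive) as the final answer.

Let a_n denote the general term. Form |a_n|^(1/n) and simplify:
|a_n|^(1/n) = 10^(1/n)/n
Take the limit as n -> infinity: L = 0.
Since L = 0 < 1, the root test implies convergence.

converges


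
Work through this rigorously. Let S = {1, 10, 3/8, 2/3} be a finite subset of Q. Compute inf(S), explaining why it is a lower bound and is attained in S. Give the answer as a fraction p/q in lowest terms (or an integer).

S is finite, so inf(S) = min(S).
Sorted increasing:
3/8, 2/3, 1, 10
The extremum is 3/8.
For every x in S, x >= 3/8. And 3/8 is in S, so it is attained.
Therefore inf(S) = 3/8.

3/8


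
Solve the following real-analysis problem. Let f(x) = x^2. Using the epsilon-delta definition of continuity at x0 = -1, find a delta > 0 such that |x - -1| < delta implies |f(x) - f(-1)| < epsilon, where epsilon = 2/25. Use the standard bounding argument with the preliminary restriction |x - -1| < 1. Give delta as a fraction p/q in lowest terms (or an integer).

Factor: |x^2 - (-1)^2| = |x - -1| * |x + -1|.
Impose |x - -1| < 1 first. Then |x + -1| = |(x - -1) + 2*(-1)| <= |x - -1| + 2*|-1| < 1 + 2 = 3.
So |x^2 - (-1)^2| < delta * 3.
We need delta * 3 <= 2/25, i.e. delta <= 2/25/3 = 2/75.
Since 2/75 < 1, this is tighter than 1; take delta = 2/75.
So delta = 2/75 works.

2/75


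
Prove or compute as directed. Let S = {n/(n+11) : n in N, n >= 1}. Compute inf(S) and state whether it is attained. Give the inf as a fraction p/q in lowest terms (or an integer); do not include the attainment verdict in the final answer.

Analysis:
- Values: 1/12, 2/13, 3/14, 4/15, ... strictly increasing.
- Minimum is 1/12 (n=1); inf = 1/12 (attained).
- n/(n+11) = 1 - 11/(n+11) -> 1 from below as n -> infinity, and never equals 1.
- So sup = 1 (not attained).
Conclusion: inf(S) = 1/12, attained in S.

1/12


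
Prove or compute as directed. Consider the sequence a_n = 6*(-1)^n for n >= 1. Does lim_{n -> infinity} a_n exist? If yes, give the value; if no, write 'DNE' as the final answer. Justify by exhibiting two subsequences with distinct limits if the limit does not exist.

Examine the behaviour of a_n along subsequences.
Even-n subsequence a_{2k} = 6 -> 6. Odd-n subsequence a_{2k+1} = -6 -> -6.
Since these two subsequential limits are 6 and -6, distinct, the full sequence cannot converge (a convergent sequence has all subsequences tending to the same limit). So lim a_n does not exist.

DNE


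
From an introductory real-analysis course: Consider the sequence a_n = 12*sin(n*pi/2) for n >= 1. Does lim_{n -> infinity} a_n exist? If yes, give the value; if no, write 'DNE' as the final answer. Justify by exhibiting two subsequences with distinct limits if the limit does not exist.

Examine the behaviour of a_n along subsequences.
a_{4k+1} = 12*sin(pi/2 + 2k*pi) = 12 -> 12. a_{4k+3} = 12*sin(3pi/2 + 2k*pi) = -12 -> -12.
Since these two subsequential limits are 12 and -12, distinct, the full sequence cannot converge (a convergent sequence has all subsequences tending to the same limit). So lim a_n does not exist.

DNE


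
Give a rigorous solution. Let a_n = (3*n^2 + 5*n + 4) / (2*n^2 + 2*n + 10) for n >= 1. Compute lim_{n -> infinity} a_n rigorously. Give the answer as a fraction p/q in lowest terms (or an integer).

Divide numerator and denominator by n^2, the highest power:
numerator / n^2 = 3 + 5/n + 4/n^2
denominator / n^2 = 2 + 2/n + 10/n^2
As n -> infinity, all terms of the form c/n^k (k >= 1) tend to 0.
So numerator / n^2 -> 3 and denominator / n^2 -> 2.
Therefore lim a_n = 3/2.

3/2


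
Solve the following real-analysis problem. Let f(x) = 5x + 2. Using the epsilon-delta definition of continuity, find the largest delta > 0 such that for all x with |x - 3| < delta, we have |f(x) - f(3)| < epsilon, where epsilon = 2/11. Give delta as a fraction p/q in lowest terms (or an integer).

We compute f(3) = 5*(3) + 2 = 17.
|f(x) - f(3)| = |5x + 2 - (17)| = |5(x - 3)| = 5|x - 3|.
We need 5|x - 3| < 2/11, i.e. |x - 3| < 2/11 / 5 = 2/55.
So any delta <= 2/55 works. Conversely, if delta > 2/55, then x = 3 + 2/55 satisfies |x - 3| = 2/55 < delta but |f(x) - f(3)| = 5 * 2/55 = 2/11, which is not < 2/11; so no larger delta works.
Hence the largest such delta is 2/55.

2/55


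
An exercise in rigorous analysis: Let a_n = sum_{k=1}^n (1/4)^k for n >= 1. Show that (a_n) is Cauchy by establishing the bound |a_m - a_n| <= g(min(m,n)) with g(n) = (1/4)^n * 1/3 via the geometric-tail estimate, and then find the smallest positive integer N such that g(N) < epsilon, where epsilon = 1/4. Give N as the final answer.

For m > n >= 1: |a_m - a_n| = sum_{k=n+1}^m (1/4)^k < sum_{k=n+1}^infinity (1/4)^k = (1/4)^(n+1) / (1 - 1/4) = (1/4)^n * (1/4) * (4/3) = (1/4)^n * 1/3.
So g(n) = (1/4)^n / 3. Since g(n) -> 0, (a_n) is Cauchy.
Now solve g(N) < 1/4: (1/4)^N / 3 < 1/4 <=> 4^N > 1 / (3 * 1/4) = 4/3.
Check powers of 4: 4^0 = 1 <= 4/3, 4^1 = 4 > 4/3.
So the smallest such N is 1. Check: g(1) = 1/(3 * 4) = 1/12 < 1/4.

1


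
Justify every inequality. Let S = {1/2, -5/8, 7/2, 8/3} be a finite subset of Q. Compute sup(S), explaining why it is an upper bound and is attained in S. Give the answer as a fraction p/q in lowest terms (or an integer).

S is finite, so sup(S) = max(S).
Sorted decreasing:
7/2, 8/3, 1/2, -5/8
The extremum is 7/2.
For every x in S, x <= 7/2. And 7/2 is in S, so it is attained.
Therefore sup(S) = 7/2.

7/2


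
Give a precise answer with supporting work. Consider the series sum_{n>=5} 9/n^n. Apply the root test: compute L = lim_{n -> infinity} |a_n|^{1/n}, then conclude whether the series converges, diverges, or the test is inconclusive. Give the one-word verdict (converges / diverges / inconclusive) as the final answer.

Let a_n denote the general term. Form |a_n|^(1/n) and simplify:
|a_n|^(1/n) = 3^(2/n)/n
Take the limit as n -> infinity: L = 0.
Since L = 0 < 1, the root test implies convergence.

converges


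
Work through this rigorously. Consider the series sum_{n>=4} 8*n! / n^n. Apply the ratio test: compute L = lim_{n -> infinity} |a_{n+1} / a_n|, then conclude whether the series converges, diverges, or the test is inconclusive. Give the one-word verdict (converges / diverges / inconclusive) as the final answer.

Let a_n denote the general term. Form the ratio a_{n+1}/a_n and simplify:
a_{n+1}/a_n = (n/(n + 1))^n
Take the limit as n -> infinity: L = exp(-1).
Since L = exp(-1) < 1, the ratio test implies the series converges.

converges


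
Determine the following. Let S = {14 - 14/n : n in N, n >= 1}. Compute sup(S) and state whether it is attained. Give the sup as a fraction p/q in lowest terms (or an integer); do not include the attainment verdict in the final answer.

Analysis:
- Values: 0, 7, 28/3, 21/2, ... strictly increasing.
- Minimum is 0 (n=1); inf = 0 (attained).
- 14 - 14/n -> 14 from below; sup = 14, not attained.
Conclusion: sup(S) = 14, not attained in S.

14


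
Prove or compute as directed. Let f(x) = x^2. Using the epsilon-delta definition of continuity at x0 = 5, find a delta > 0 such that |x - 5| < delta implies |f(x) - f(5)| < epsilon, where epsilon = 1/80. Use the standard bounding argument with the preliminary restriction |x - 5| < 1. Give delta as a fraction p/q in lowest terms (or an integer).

Factor: |x^2 - (5)^2| = |x - 5| * |x + 5|.
Impose |x - 5| < 1 first. Then |x + 5| = |(x - 5) + 2*(5)| <= |x - 5| + 2*|5| < 1 + 10 = 11.
So |x^2 - (5)^2| < delta * 11.
We need delta * 11 <= 1/80, i.e. delta <= 1/80/11 = 1/880.
Since 1/880 < 1, this is tighter than 1; take delta = 1/880.
So delta = 1/880 works.

1/880


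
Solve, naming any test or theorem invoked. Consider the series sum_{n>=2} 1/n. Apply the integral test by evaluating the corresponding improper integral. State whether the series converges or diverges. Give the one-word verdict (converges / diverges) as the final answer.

Let f(x) = 1/x. Then f is positive, continuous, and decreasing on [2, infinity), so the integral test applies.
Compute the improper integral int_{2}^infinity f(x) dx:
  antiderivative F(x) = log(x).
  As x -> infinity, log(x) -> infinity.
  So int = infinity - log(2) = infinity. By the integral test, the series diverges.

diverges


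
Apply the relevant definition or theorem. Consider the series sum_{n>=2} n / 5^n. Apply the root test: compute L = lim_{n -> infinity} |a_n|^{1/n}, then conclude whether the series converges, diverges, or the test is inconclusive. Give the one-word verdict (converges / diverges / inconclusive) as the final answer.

Let a_n denote the general term. Form |a_n|^(1/n) and simplify:
|a_n|^(1/n) = n^(1/n)/5
Take the limit as n -> infinity: L = 1/5.
Since L = 1/5 < 1, the root test implies convergence.

converges


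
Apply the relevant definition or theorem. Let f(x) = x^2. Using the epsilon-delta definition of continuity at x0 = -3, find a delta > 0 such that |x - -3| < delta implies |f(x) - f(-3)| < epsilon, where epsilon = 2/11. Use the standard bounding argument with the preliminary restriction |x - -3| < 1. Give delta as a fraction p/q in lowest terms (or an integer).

Factor: |x^2 - (-3)^2| = |x - -3| * |x + -3|.
Impose |x - -3| < 1 first. Then |x + -3| = |(x - -3) + 2*(-3)| <= |x - -3| + 2*|-3| < 1 + 6 = 7.
So |x^2 - (-3)^2| < delta * 7.
We need delta * 7 <= 2/11, i.e. delta <= 2/11/7 = 2/77.
Since 2/77 < 1, this is tighter than 1; take delta = 2/77.
So delta = 2/77 works.

2/77


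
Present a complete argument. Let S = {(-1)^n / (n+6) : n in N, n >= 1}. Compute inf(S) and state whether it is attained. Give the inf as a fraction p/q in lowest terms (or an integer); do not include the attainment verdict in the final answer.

Analysis:
- Values: -1/7, 1/8, -1/9, 1/10, -1/11, ...
- Positive terms (even n): 1/(2+6), 1/(4+6), ... decreasing -> max = 1/8 (n=2).
- Negative terms (odd n): -1/(1+6), -1/(3+6), ... increasing -> min = -1/7 (n=1).
- So sup = 1/8 (attained at n=2); inf = -1/7 (attained at n=1).
Conclusion: inf(S) = -1/7, attained in S.

-1/7


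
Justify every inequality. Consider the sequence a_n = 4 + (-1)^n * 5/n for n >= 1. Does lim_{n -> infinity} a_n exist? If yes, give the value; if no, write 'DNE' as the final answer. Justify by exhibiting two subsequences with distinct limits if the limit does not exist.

Examine the behaviour of a_n along subsequences.
Even-n subsequence a_{2k} = 4 + 5/(2k) -> 4. Odd-n subsequence a_{2k+1} = 4 - 5/(2k+1) -> 4. Both tend to 4, which suggests the limit is 4; verify directly.
|a_n - 4| = |(-1)^n * 5/n| = 5/n for every n >= 1.
Given epsilon > 0, choose a positive integer N > 5/epsilon. Then for all n >= N, |a_n - 4| = 5/n <= 5/N < epsilon.
So by the definition of the limit, lim a_n exists and equals 4.

4


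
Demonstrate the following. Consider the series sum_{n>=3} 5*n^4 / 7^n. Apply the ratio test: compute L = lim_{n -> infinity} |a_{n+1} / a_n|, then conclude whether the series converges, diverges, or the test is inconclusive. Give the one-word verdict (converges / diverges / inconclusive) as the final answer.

Let a_n denote the general term. Form the ratio a_{n+1}/a_n and simplify:
a_{n+1}/a_n = (n + 1)^4/(7*n^4)
Take the limit as n -> infinity: L = 1/7.
Since L = 1/7 < 1, the ratio test implies the series converges.

converges


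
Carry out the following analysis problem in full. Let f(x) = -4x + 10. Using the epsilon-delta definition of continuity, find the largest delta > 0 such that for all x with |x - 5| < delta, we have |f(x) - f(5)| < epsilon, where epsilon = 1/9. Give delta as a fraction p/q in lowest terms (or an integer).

We compute f(5) = -4*(5) + 10 = -10.
|f(x) - f(5)| = |-4x + 10 - (-10)| = |-4(x - 5)| = 4|x - 5|.
We need 4|x - 5| < 1/9, i.e. |x - 5| < 1/9 / 4 = 1/36.
So any delta <= 1/36 works. Conversely, if delta > 1/36, then x = 5 + 1/36 satisfies |x - 5| = 1/36 < delta but |f(x) - f(5)| = 4 * 1/36 = 1/9, which is not < 1/9; so no larger delta works.
Hence the largest such delta is 1/36.

1/36


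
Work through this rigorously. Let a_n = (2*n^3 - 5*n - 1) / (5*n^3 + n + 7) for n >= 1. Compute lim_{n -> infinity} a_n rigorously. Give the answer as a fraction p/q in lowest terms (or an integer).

Divide numerator and denominator by n^3, the highest power:
numerator / n^3 = 2 - 5/n^2 - 1/n^3
denominator / n^3 = 5 + n^(-2) + 7/n^3
As n -> infinity, all terms of the form c/n^k (k >= 1) tend to 0.
So numerator / n^3 -> 2 and denominator / n^3 -> 5.
Therefore lim a_n = 2/5.

2/5


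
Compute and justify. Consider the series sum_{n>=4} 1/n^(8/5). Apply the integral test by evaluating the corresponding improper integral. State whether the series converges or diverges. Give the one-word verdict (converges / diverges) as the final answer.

Let f(x) = x^(-8/5). Then f is positive, continuous, and decreasing on [4, infinity), so the integral test applies.
Compute the improper integral int_{4}^infinity f(x) dx:
  antiderivative F(x) = -5/(3*x^(3/5)).
  As x -> infinity, F(x) -> 0 (since p = 8/5 > 1).
  So int = F(infinity) - F(4) = 0 - (-5*2^(4/5)/12) = 5*2^(4/5)/12.
  Finite, so by the integral test, the series converges.

converges


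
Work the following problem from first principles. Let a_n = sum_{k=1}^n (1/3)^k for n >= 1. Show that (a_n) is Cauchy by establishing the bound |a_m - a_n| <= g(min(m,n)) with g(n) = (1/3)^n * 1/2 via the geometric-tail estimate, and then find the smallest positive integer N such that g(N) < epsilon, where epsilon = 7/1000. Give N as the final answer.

For m > n >= 1: |a_m - a_n| = sum_{k=n+1}^m (1/3)^k < sum_{k=n+1}^infinity (1/3)^k = (1/3)^(n+1) / (1 - 1/3) = (1/3)^n * (1/3) * (3/2) = (1/3)^n * 1/2.
So g(n) = (1/3)^n / 2. Since g(n) -> 0, (a_n) is Cauchy.
Now solve g(N) < 7/1000: (1/3)^N / 2 < 7/1000 <=> 3^N > 1 / (2 * 7/1000) = 500/7.
Check powers of 3: 3^3 = 27 <= 500/7, 3^4 = 81 > 500/7.
So the smallest such N is 4. Check: g(4) = 1/(2 * 81) = 1/162 < 7/1000.

4


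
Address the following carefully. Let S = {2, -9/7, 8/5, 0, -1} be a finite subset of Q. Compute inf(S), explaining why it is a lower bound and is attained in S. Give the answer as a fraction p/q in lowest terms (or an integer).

S is finite, so inf(S) = min(S).
Sorted increasing:
-9/7, -1, 0, 8/5, 2
The extremum is -9/7.
For every x in S, x >= -9/7. And -9/7 is in S, so it is attained.
Therefore inf(S) = -9/7.

-9/7


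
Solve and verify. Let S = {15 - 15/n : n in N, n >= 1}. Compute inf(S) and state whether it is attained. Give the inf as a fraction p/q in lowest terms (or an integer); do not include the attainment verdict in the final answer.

Analysis:
- Values: 0, 15/2, 10, 45/4, ... strictly increasing.
- Minimum is 0 (n=1); inf = 0 (attained).
- 15 - 15/n -> 15 from below; sup = 15, not attained.
Conclusion: inf(S) = 0, attained in S.

0


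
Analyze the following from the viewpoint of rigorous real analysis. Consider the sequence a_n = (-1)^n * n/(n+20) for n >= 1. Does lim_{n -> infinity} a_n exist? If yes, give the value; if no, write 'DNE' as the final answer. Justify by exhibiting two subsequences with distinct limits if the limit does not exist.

Examine the behaviour of a_n along subsequences.
a_{2k} = 2k/(2k+20) -> 1. a_{2k+1} = -(2k+1)/(2k+21) -> -1.
Since these two subsequential limits are 1 and -1, distinct, the full sequence cannot converge (a convergent sequence has all subsequences tending to the same limit). So lim a_n does not exist.

DNE


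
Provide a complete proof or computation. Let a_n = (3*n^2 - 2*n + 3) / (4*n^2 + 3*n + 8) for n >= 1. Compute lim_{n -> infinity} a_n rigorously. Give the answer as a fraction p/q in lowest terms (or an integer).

Divide numerator and denominator by n^2, the highest power:
numerator / n^2 = 3 - 2/n + 3/n^2
denominator / n^2 = 4 + 3/n + 8/n^2
As n -> infinity, all terms of the form c/n^k (k >= 1) tend to 0.
So numerator / n^2 -> 3 and denominator / n^2 -> 4.
Therefore lim a_n = 3/4.

3/4


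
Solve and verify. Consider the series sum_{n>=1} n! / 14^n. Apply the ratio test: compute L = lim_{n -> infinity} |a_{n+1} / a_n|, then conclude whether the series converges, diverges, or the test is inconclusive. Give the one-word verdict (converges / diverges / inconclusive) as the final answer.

Let a_n denote the general term. Form the ratio a_{n+1}/a_n and simplify:
a_{n+1}/a_n = n/14 + 1/14
Take the limit as n -> infinity: L = infinity.
Since L = infinity > 1 (or L = infinity), the ratio test implies the series diverges.

diverges


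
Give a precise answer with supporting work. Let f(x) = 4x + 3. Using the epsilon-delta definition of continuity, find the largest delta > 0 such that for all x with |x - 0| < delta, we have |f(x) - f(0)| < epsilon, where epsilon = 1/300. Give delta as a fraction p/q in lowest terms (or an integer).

We compute f(0) = 4*(0) + 3 = 3.
|f(x) - f(0)| = |4x + 3 - (3)| = |4(x - 0)| = 4|x - 0|.
We need 4|x - 0| < 1/300, i.e. |x - 0| < 1/300 / 4 = 1/1200.
So any delta <= 1/1200 works. Conversely, if delta > 1/1200, then x = 0 + 1/1200 satisfies |x - 0| = 1/1200 < delta but |f(x) - f(0)| = 4 * 1/1200 = 1/300, which is not < 1/300; so no larger delta works.
Hence the largest such delta is 1/1200.

1/1200


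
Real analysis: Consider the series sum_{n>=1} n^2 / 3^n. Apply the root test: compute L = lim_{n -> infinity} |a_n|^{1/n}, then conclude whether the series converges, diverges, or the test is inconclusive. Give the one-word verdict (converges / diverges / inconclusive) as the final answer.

Let a_n denote the general term. Form |a_n|^(1/n) and simplify:
|a_n|^(1/n) = n^(2/n)/3
Take the limit as n -> infinity: L = 1/3.
Since L = 1/3 < 1, the root test implies convergence.

converges


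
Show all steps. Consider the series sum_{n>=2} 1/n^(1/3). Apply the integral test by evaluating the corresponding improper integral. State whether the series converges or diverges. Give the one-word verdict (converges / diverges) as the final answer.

Let f(x) = x^(-1/3). Then f is positive, continuous, and decreasing on [2, infinity), so the integral test applies.
Compute the improper integral int_{2}^infinity f(x) dx:
  antiderivative F(x) = 3*x^(2/3)/2.
  As x -> infinity, F(x) -> infinity (since p = 1/3 < 1).
  So the integral diverges. By the integral test, the series diverges.

diverges


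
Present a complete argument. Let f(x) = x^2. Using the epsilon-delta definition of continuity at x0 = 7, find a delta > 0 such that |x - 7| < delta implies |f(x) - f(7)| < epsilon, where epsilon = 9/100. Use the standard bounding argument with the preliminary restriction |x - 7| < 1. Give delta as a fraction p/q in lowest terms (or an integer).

Factor: |x^2 - (7)^2| = |x - 7| * |x + 7|.
Impose |x - 7| < 1 first. Then |x + 7| = |(x - 7) + 2*(7)| <= |x - 7| + 2*|7| < 1 + 14 = 15.
So |x^2 - (7)^2| < delta * 15.
We need delta * 15 <= 9/100, i.e. delta <= 9/100/15 = 3/500.
Since 3/500 < 1, this is tighter than 1; take delta = 3/500.
So delta = 3/500 works.

3/500


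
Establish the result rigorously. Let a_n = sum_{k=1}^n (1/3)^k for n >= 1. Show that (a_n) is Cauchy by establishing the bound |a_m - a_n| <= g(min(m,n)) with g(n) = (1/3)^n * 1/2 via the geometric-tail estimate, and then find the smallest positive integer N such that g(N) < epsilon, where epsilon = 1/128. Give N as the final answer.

For m > n >= 1: |a_m - a_n| = sum_{k=n+1}^m (1/3)^k < sum_{k=n+1}^infinity (1/3)^k = (1/3)^(n+1) / (1 - 1/3) = (1/3)^n * (1/3) * (3/2) = (1/3)^n * 1/2.
So g(n) = (1/3)^n / 2. Since g(n) -> 0, (a_n) is Cauchy.
Now solve g(N) < 1/128: (1/3)^N / 2 < 1/128 <=> 3^N > 1 / (2 * 1/128) = 64.
Check powers of 3: 3^3 = 27 <= 64, 3^4 = 81 > 64.
So the smallest such N is 4. Check: g(4) = 1/(2 * 81) = 1/162 < 1/128.

4


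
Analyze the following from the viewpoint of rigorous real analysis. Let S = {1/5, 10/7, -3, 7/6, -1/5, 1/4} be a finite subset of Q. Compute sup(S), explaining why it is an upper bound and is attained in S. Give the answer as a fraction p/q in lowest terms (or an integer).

S is finite, so sup(S) = max(S).
Sorted decreasing:
10/7, 7/6, 1/4, 1/5, -1/5, -3
The extremum is 10/7.
For every x in S, x <= 10/7. And 10/7 is in S, so it is attained.
Therefore sup(S) = 10/7.

10/7


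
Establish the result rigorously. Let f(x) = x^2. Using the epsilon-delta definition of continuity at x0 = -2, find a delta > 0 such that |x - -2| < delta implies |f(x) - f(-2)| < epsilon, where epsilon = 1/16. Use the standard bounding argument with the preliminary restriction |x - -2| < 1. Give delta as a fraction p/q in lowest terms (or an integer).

Factor: |x^2 - (-2)^2| = |x - -2| * |x + -2|.
Impose |x - -2| < 1 first. Then |x + -2| = |(x - -2) + 2*(-2)| <= |x - -2| + 2*|-2| < 1 + 4 = 5.
So |x^2 - (-2)^2| < delta * 5.
We need delta * 5 <= 1/16, i.e. delta <= 1/16/5 = 1/80.
Since 1/80 < 1, this is tighter than 1; take delta = 1/80.
So delta = 1/80 works.

1/80


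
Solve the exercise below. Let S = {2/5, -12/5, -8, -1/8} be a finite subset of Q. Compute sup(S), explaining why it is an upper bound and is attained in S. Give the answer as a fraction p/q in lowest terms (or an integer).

S is finite, so sup(S) = max(S).
Sorted decreasing:
2/5, -1/8, -12/5, -8
The extremum is 2/5.
For every x in S, x <= 2/5. And 2/5 is in S, so it is attained.
Therefore sup(S) = 2/5.

2/5


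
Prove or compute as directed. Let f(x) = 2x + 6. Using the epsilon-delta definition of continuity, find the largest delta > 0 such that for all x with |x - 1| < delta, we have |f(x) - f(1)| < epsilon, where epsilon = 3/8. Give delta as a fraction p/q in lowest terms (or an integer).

We compute f(1) = 2*(1) + 6 = 8.
|f(x) - f(1)| = |2x + 6 - (8)| = |2(x - 1)| = 2|x - 1|.
We need 2|x - 1| < 3/8, i.e. |x - 1| < 3/8 / 2 = 3/16.
So any delta <= 3/16 works. Conversely, if delta > 3/16, then x = 1 + 3/16 satisfies |x - 1| = 3/16 < delta but |f(x) - f(1)| = 2 * 3/16 = 3/8, which is not < 3/8; so no larger delta works.
Hence the largest such delta is 3/16.

3/16


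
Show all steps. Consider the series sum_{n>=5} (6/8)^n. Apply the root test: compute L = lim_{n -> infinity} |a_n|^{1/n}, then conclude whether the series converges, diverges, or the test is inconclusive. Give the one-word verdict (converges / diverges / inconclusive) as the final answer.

Let a_n denote the general term. Form |a_n|^(1/n) and simplify:
|a_n|^(1/n) = 3/4
Take the limit as n -> infinity: L = 3/4.
Since L = 3/4 < 1, the root test implies convergence.

converges


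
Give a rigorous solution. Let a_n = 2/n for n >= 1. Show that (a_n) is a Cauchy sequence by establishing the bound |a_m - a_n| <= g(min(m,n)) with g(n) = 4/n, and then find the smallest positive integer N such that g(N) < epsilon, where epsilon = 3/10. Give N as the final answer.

For any m, n >= 1, by the triangle inequality:
|a_m - a_n| = |2/m - 2/n| <= 2*1/m + 2*1/n <= 4/min(m,n).
So g(n) = 4/n bounds the Cauchy difference. Since g(n) -> 0, (a_n) is Cauchy.
Now solve g(N) < 3/10: 4/N < 3/10 <=> N > 4 / (3/10) = 40/3.
The smallest integer strictly greater than 40/3 is N = 14.
Check: g(14) = 4/14 = 2/7 < 3/10; g(13) = 4/13 >= 3/10. So N = 14.

14


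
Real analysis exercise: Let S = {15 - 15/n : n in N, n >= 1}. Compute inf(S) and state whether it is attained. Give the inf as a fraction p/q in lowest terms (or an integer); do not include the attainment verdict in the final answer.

Analysis:
- Values: 0, 15/2, 10, 45/4, ... strictly increasing.
- Minimum is 0 (n=1); inf = 0 (attained).
- 15 - 15/n -> 15 from below; sup = 15, not attained.
Conclusion: inf(S) = 0, attained in S.

0


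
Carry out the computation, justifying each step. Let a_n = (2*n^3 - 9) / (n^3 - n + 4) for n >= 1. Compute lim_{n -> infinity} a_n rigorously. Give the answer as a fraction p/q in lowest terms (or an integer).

Divide numerator and denominator by n^3, the highest power:
numerator / n^3 = 2 - 9/n^3
denominator / n^3 = 1 - 1/n^2 + 4/n^3
As n -> infinity, all terms of the form c/n^k (k >= 1) tend to 0.
So numerator / n^3 -> 2 and denominator / n^3 -> 1.
Therefore lim a_n = 2.

2


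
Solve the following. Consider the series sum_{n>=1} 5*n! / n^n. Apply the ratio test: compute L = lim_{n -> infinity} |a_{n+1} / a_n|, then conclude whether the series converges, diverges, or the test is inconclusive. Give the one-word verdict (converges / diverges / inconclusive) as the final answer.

Let a_n denote the general term. Form the ratio a_{n+1}/a_n and simplify:
a_{n+1}/a_n = (n/(n + 1))^n
Take the limit as n -> infinity: L = exp(-1).
Since L = exp(-1) < 1, the ratio test implies the series converges.

converges


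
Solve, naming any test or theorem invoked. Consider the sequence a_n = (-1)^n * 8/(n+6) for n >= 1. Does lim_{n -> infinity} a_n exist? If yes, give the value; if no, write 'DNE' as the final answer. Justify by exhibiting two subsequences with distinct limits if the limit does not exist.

Examine the behaviour of a_n along subsequences.
Even-n subsequence a_{2k} = 8/(2k+6) -> 0. Odd-n subsequence a_{2k+1} = -8/(2k+7) -> 0. Both tend to 0, which suggests the limit is 0; verify directly.
|a_n - 0| = 8/(n+6) < 8/n for every n >= 1.
Given epsilon > 0, choose a positive integer N > 8/epsilon. Then for all n >= N, |a_n| < 8/n <= 8/N < epsilon.
So by the definition of the limit, lim a_n exists and equals 0.

0


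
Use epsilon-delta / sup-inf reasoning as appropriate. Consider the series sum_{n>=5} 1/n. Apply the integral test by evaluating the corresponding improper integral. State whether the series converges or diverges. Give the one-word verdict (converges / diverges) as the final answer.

Let f(x) = 1/x. Then f is positive, continuous, and decreasing on [5, infinity), so the integral test applies.
Compute the improper integral int_{5}^infinity f(x) dx:
  antiderivative F(x) = log(x).
  As x -> infinity, log(x) -> infinity.
  So int = infinity - log(5) = infinity. By the integral test, the series diverges.

diverges


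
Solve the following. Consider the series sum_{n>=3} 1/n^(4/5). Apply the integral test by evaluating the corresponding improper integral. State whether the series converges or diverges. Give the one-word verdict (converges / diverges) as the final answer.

Let f(x) = x^(-4/5). Then f is positive, continuous, and decreasing on [3, infinity), so the integral test applies.
Compute the improper integral int_{3}^infinity f(x) dx:
  antiderivative F(x) = 5*x^(1/5).
  As x -> infinity, F(x) -> infinity (since p = 4/5 < 1).
  So the integral diverges. By the integral test, the series diverges.

diverges


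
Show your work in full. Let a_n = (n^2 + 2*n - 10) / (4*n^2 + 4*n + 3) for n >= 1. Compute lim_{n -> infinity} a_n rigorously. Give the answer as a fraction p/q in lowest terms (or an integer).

Divide numerator and denominator by n^2, the highest power:
numerator / n^2 = 1 + 2/n - 10/n^2
denominator / n^2 = 4 + 4/n + 3/n^2
As n -> infinity, all terms of the form c/n^k (k >= 1) tend to 0.
So numerator / n^2 -> 1 and denominator / n^2 -> 4.
Therefore lim a_n = 1/4.

1/4


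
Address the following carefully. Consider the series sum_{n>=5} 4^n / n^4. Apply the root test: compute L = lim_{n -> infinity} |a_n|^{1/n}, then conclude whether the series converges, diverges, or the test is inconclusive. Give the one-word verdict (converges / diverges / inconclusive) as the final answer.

Let a_n denote the general term. Form |a_n|^(1/n) and simplify:
|a_n|^(1/n) = 4/n^(4/n)
Take the limit as n -> infinity: L = 4.
Since L = 4 > 1, the root test implies divergence.

diverges


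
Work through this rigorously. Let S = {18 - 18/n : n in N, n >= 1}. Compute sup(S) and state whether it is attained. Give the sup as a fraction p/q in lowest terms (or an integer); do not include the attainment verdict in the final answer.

Analysis:
- Values: 0, 9, 12, 27/2, ... strictly increasing.
- Minimum is 0 (n=1); inf = 0 (attained).
- 18 - 18/n -> 18 from below; sup = 18, not attained.
Conclusion: sup(S) = 18, not attained in S.

18


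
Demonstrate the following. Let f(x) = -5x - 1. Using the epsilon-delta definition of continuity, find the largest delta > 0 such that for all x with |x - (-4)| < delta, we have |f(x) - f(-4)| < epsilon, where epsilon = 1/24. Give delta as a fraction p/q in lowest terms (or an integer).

We compute f(-4) = -5*(-4) - 1 = 19.
|f(x) - f(-4)| = |-5x - 1 - (19)| = |-5(x - (-4))| = 5|x - (-4)|.
We need 5|x - (-4)| < 1/24, i.e. |x - (-4)| < 1/24 / 5 = 1/120.
So any delta <= 1/120 works. Conversely, if delta > 1/120, then x = -4 + 1/120 satisfies |x - (-4)| = 1/120 < delta but |f(x) - f(-4)| = 5 * 1/120 = 1/24, which is not < 1/24; so no larger delta works.
Hence the largest such delta is 1/120.

1/120


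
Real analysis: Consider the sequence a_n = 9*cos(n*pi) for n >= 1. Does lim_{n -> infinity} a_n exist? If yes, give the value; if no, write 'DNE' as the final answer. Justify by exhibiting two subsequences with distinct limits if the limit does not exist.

Examine the behaviour of a_n along subsequences.
cos(n*pi) = (-1)^n, so a_n = 9*(-1)^n. a_{2k} = 9 -> 9. a_{2k+1} = -9 -> -9.
Since these two subsequential limits are 9 and -9, distinct, the full sequence cannot converge (a convergent sequence has all subsequences tending to the same limit). So lim a_n does not exist.

DNE


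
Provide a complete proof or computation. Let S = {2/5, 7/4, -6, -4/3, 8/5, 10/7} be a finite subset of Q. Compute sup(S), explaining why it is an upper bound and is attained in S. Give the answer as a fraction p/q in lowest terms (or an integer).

S is finite, so sup(S) = max(S).
Sorted decreasing:
7/4, 8/5, 10/7, 2/5, -4/3, -6
The extremum is 7/4.
For every x in S, x <= 7/4. And 7/4 is in S, so it is attained.
Therefore sup(S) = 7/4.

7/4


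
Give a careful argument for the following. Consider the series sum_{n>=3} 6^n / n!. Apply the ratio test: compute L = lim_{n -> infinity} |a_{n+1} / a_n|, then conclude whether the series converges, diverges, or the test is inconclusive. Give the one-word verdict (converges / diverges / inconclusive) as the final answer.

Let a_n denote the general term. Form the ratio a_{n+1}/a_n and simplify:
a_{n+1}/a_n = 6/(n + 1)
Take the limit as n -> infinity: L = 0.
Since L = 0 < 1, the ratio test implies the series converges.

converges


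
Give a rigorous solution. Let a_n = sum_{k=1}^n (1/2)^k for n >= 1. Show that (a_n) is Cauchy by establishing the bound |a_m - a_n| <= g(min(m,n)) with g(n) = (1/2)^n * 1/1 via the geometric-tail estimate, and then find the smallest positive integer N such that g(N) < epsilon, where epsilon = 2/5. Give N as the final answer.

For m > n >= 1: |a_m - a_n| = sum_{k=n+1}^m (1/2)^k < sum_{k=n+1}^infinity (1/2)^k = (1/2)^(n+1) / (1 - 1/2) = (1/2)^n * (1/2) * (2/1) = (1/2)^n * 1/1.
So g(n) = (1/2)^n / 1. Since g(n) -> 0, (a_n) is Cauchy.
Now solve g(N) < 2/5: (1/2)^N / 1 < 2/5 <=> 2^N > 1 / (1 * 2/5) = 5/2.
Check powers of 2: 2^1 = 2 <= 5/2, 2^2 = 4 > 5/2.
So the smallest such N is 2. Check: g(2) = 1/(1 * 4) = 1/4 < 2/5.

2


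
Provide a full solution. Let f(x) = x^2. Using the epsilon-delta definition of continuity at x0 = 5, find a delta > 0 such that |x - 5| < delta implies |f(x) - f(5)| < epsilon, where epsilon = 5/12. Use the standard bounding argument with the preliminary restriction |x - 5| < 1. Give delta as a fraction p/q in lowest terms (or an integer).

Factor: |x^2 - (5)^2| = |x - 5| * |x + 5|.
Impose |x - 5| < 1 first. Then |x + 5| = |(x - 5) + 2*(5)| <= |x - 5| + 2*|5| < 1 + 10 = 11.
So |x^2 - (5)^2| < delta * 11.
We need delta * 11 <= 5/12, i.e. delta <= 5/12/11 = 5/132.
Since 5/132 < 1, this is tighter than 1; take delta = 5/132.
So delta = 5/132 works.

5/132


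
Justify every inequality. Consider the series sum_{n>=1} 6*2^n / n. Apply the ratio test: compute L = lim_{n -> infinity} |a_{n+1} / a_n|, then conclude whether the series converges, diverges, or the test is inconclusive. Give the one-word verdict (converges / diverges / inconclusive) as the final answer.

Let a_n denote the general term. Form the ratio a_{n+1}/a_n and simplify:
a_{n+1}/a_n = 2*n/(n + 1)
Take the limit as n -> infinity: L = 2.
Since L = 2 > 1 (or L = infinity), the ratio test implies the series diverges.

diverges


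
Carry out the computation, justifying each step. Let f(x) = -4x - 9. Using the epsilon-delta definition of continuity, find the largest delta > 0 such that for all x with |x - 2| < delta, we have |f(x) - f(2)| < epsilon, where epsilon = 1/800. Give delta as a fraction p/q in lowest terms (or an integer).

We compute f(2) = -4*(2) - 9 = -17.
|f(x) - f(2)| = |-4x - 9 - (-17)| = |-4(x - 2)| = 4|x - 2|.
We need 4|x - 2| < 1/800, i.e. |x - 2| < 1/800 / 4 = 1/3200.
So any delta <= 1/3200 works. Conversely, if delta > 1/3200, then x = 2 + 1/3200 satisfies |x - 2| = 1/3200 < delta but |f(x) - f(2)| = 4 * 1/3200 = 1/800, which is not < 1/800; so no larger delta works.
Hence the largest such delta is 1/3200.

1/3200


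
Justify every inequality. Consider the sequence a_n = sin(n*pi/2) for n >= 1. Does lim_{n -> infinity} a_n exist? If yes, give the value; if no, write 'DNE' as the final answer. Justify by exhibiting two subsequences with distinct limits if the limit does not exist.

Examine the behaviour of a_n along subsequences.
a_{4k+1} = sin(pi/2 + 2k*pi) = 1 -> 1. a_{4k+3} = sin(3pi/2 + 2k*pi) = -1 -> -1.
Since these two subsequential limits are 1 and -1, distinct, the full sequence cannot converge (a convergent sequence has all subsequences tending to the same limit). So lim a_n does not exist.

DNE


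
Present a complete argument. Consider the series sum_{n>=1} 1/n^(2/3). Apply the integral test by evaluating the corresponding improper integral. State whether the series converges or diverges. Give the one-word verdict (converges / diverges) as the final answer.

Let f(x) = x^(-2/3). Then f is positive, continuous, and decreasing on [1, infinity), so the integral test applies.
Compute the improper integral int_{1}^infinity f(x) dx:
  antiderivative F(x) = 3*x^(1/3).
  As x -> infinity, F(x) -> infinity (since p = 2/3 < 1).
  So the integral diverges. By the integral test, the series diverges.

diverges


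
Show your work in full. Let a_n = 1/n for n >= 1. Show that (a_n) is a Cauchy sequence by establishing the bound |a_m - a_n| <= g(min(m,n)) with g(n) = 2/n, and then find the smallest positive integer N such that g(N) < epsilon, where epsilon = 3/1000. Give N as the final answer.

For any m, n >= 1, by the triangle inequality:
|a_m - a_n| = |1/m - 1/n| <= 1/m + 1/n <= 2/min(m,n).
So g(n) = 2/n bounds the Cauchy difference. Since g(n) -> 0, (a_n) is Cauchy.
Now solve g(N) < 3/1000: 2/N < 3/1000 <=> N > 2 / (3/1000) = 2000/3.
The smallest integer strictly greater than 2000/3 is N = 667.
Check: g(667) = 2/667 = 2/667 < 3/1000; g(666) = 1/333 >= 3/1000. So N = 667.

667


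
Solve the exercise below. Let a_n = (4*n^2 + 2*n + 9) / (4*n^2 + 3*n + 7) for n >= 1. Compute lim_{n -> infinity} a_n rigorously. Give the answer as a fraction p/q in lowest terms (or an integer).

Divide numerator and denominator by n^2, the highest power:
numerator / n^2 = 4 + 2/n + 9/n^2
denominator / n^2 = 4 + 3/n + 7/n^2
As n -> infinity, all terms of the form c/n^k (k >= 1) tend to 0.
So numerator / n^2 -> 4 and denominator / n^2 -> 4.
Therefore lim a_n = 1.

1


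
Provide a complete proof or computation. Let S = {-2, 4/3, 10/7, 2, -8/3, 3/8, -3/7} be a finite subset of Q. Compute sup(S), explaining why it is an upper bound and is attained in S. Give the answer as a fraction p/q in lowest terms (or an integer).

S is finite, so sup(S) = max(S).
Sorted decreasing:
2, 10/7, 4/3, 3/8, -3/7, -2, -8/3
The extremum is 2.
For every x in S, x <= 2. And 2 is in S, so it is attained.
Therefore sup(S) = 2.

2
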